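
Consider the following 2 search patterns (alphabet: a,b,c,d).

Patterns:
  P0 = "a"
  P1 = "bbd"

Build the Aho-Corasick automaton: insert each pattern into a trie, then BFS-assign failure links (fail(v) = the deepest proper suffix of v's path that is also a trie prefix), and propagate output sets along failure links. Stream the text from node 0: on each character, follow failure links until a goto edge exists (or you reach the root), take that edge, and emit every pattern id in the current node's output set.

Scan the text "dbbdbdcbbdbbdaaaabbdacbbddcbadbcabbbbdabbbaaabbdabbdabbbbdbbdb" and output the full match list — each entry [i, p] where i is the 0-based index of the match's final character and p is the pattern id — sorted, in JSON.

Build automaton:
Trie (insert patterns):
  0='ε' goto a→1 b→2
  1='a' goto ·  ←P0
  2='b' goto b→3
  3='bb' goto d→4
  4='bbd' goto ·  ←P1

Failure links (BFS by depth):
  n1('a'): parent n0 fail=0; on 'a' 0 → fail=0;  out {0}∪∅={0}
  n2('b'): parent n0 fail=0; on 'b' 0 → fail=0;  out ∅∪∅=∅
  n3('bb'): parent n2 fail=0; on 'b' 0 → fail=2;  out ∅∪∅=∅
  n4('bbd'): parent n3 fail=2; on 'd' 2→0 → fail=0;  out {1}∪∅={1}

Scan:
pos 0 'd': at 0
pos 1 'b': at 2
pos 2 'b': at 3
pos 3 'd': at 4  ** P1@[1:3]
pos 4 'b': at 2 ·f
pos 5 'd': at 0 ·f
pos 6 'c': at 0
pos 7 'b': at 2
pos 8 'b': at 3
pos 9 'd': at 4  ** P1@[7:9]
pos 10 'b': at 2 ·f
pos 11 'b': at 3
pos 12 'd': at 4  ** P1@[10:12]
pos 13 'a': at 1 ·f  ** P0@[13:13]
pos 14 'a': at 1 ·f  ** P0@[14:14]
pos 15 'a': at 1 ·f  ** P0@[15:15]
pos 16 'a': at 1 ·f  ** P0@[16:16]
pos 17 'b': at 2 ·f
pos 18 'b': at 3
pos 19 'd': at 4  ** P1@[17:19]
pos 20 'a': at 1 ·f  ** P0@[20:20]
pos 21 'c': at 0 ·f
pos 22 'b': at 2
pos 23 'b': at 3
pos 24 'd': at 4  ** P1@[22:24]
pos 25 'd': at 0 ·f
pos 26 'c': at 0
pos 27 'b': at 2
pos 28 'a': at 1 ·f  ** P0@[28:28]
pos 29 'd': at 0 ·f
pos 30 'b': at 2
pos 31 'c': at 0 ·f
pos 32 'a': at 1  ** P0@[32:32]
pos 33 'b': at 2 ·f
pos 34 'b': at 3
pos 35 'b': at 3 ·f
pos 36 'b': at 3 ·f
pos 37 'd': at 4  ** P1@[35:37]
pos 38 'a': at 1 ·f  ** P0@[38:38]
pos 39 'b': at 2 ·f
pos 40 'b': at 3
pos 41 'b': at 3 ·f
pos 42 'a': at 1 ·f  ** P0@[42:42]
pos 43 'a': at 1 ·f  ** P0@[43:43]
pos 44 'a': at 1 ·f  ** P0@[44:44]
pos 45 'b': at 2 ·f
pos 46 'b': at 3
pos 47 'd': at 4  ** P1@[45:47]
pos 48 'a': at 1 ·f  ** P0@[48:48]
pos 49 'b': at 2 ·f
pos 50 'b': at 3
pos 51 'd': at 4  ** P1@[49:51]
pos 52 'a': at 1 ·f  ** P0@[52:52]
pos 53 'b': at 2 ·f
pos 54 'b': at 3
pos 55 'b': at 3 ·f
pos 56 'b': at 3 ·f
pos 57 'd': at 4  ** P1@[55:57]
pos 58 'b': at 2 ·f
pos 59 'b': at 3
pos 60 'd': at 4  ** P1@[58:60]
pos 61 'b': at 2 ·f

Matches: [[3,1],[9,1],[12,1],[13,0],[14,0],[15,0],[16,0],[19,1],[20,0],[24,1],[28,0],[32,0],[37,1],[38,0],[42,0],[43,0],[44,0],[47,1],[48,0],[51,1],[52,0],[57,1],[60,1]]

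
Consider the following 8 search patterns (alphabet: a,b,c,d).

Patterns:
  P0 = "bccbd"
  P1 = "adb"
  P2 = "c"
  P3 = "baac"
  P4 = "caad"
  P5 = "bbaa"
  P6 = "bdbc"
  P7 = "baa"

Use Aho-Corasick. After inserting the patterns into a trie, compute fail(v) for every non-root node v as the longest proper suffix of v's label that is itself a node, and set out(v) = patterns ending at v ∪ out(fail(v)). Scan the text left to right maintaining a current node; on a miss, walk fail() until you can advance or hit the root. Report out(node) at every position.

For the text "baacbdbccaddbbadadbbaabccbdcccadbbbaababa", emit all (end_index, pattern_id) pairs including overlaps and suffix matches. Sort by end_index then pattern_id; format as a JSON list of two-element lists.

Construct AC machine:
Trie (insert patterns):
  0='ε' goto a→6 b→1 c→9
  1='b' goto a→10 b→16 c→2 d→19
  2='bc' goto c→3
  3='bcc' goto b→4
  4='bccb' goto d→5
  5='bccbd' goto ·  [P0 ends]
  6='a' goto d→7
  7='ad' goto b→8
  8='adb' goto ·  [P1 ends]
  9='c' goto a→13  [P2 ends]
  10='ba' goto a→11
  11='baa' goto c→12  [P7 ends]
  12='baac' goto ·  [P3 ends]
  13='ca' goto a→14
  14='caa' goto d→15
  15='caad' goto ·  [P4 ends]
  16='bb' goto a→17
  17='bba' goto a→18
  18='bbaa' goto ·  [P5 ends]
  19='bd' goto b→20
  20='bdb' goto c→21
  21='bdbc' goto ·  [P6 ends]

Failure links (BFS by depth):
  n1('b'): parent n0 fail=0; on 'b' 0 → fail=0;  out ∅∪∅=∅
  n6('a'): parent n0 fail=0; on 'a' 0 → fail=0;  out ∅∪∅=∅
  n9('c'): parent n0 fail=0; on 'c' 0 → fail=0;  out {2}∪∅={2}
  n2('bc'): parent n1 fail=0; on 'c' 0 → fail=9;  out ∅∪{2}={2}
  n7('ad'): parent n6 fail=0; on 'd' 0 → fail=0;  out ∅∪∅=∅
  n10('ba'): parent n1 fail=0; on 'a' 0 → fail=6;  out ∅∪∅=∅
  n13('ca'): parent n9 fail=0; on 'a' 0 → fail=6;  out ∅∪∅=∅
  n16('bb'): parent n1 fail=0; on 'b' 0 → fail=1;  out ∅∪∅=∅
  n19('bd'): parent n1 fail=0; on 'd' 0 → fail=0;  out ∅∪∅=∅
  n3('bcc'): parent n2 fail=9; on 'c' 9→0 → fail=9;  out ∅∪{2}={2}
  n8('adb'): parent n7 fail=0; on 'b' 0 → fail=1;  out {1}∪∅={1}
  n11('baa'): parent n10 fail=6; on 'a' 6→0 → fail=6;  out {7}∪∅={7}
  n14('caa'): parent n13 fail=6; on 'a' 6→0 → fail=6;  out ∅∪∅=∅
  n17('bba'): parent n16 fail=1; on 'a' 1 → fail=10;  out ∅∪∅=∅
  n20('bdb'): parent n19 fail=0; on 'b' 0 → fail=1;  out ∅∪∅=∅
  n4('bccb'): parent n3 fail=9; on 'b' 9→0 → fail=1;  out ∅∪∅=∅
  n12('baac'): parent n11 fail=6; on 'c' 6→0 → fail=9;  out {3}∪{2}={2,3}
  n15('caad'): parent n14 fail=6; on 'd' 6 → fail=7;  out {4}∪∅={4}
  n18('bbaa'): parent n17 fail=10; on 'a' 10 → fail=11;  out {5}∪{7}={5,7}
  n21('bdbc'): parent n20 fail=1; on 'c' 1 → fail=2;  out {6}∪{2}={2,6}
  n5('bccbd'): parent n4 fail=1; on 'd' 1 → fail=19;  out {0}∪∅={0}

Text stream:
[0] read 'b'  n0⇒n1
[1] read 'a'  n1⇒n10
[2] read 'a'  n10⇒n11  emit P7@[0:2]
[3] read 'c'  n11⇒n12  emit P2@[3:3],P3@[0:3]
[4] read 'b'  n12⇒n1 ·f
[5] read 'd'  n1⇒n19
[6] read 'b'  n19⇒n20
[7] read 'c'  n20⇒n21  emit P2@[7:7],P6@[4:7]
[8] read 'c'  n21⇒n3 ·f  emit P2@[8:8]
[9] read 'a'  n3⇒n13 ·f
[10] read 'd'  n13⇒n7 ·f
[11] read 'd'  n7⇒n0 ·f
[12] read 'b'  n0⇒n1
[13] read 'b'  n1⇒n16
[14] read 'a'  n16⇒n17
[15] read 'd'  n17⇒n7 ·f
[16] read 'a'  n7⇒n6 ·f
[17] read 'd'  n6⇒n7
[18] read 'b'  n7⇒n8  emit P1@[16:18]
[19] read 'b'  n8⇒n16 ·f
[20] read 'a'  n16⇒n17
[21] read 'a'  n17⇒n18  emit P5@[18:21],P7@[19:21]
[22] read 'b'  n18⇒n1 ·f
[23] read 'c'  n1⇒n2  emit P2@[23:23]
[24] read 'c'  n2⇒n3  emit P2@[24:24]
[25] read 'b'  n3⇒n4
[26] read 'd'  n4⇒n5  emit P0@[22:26]
[27] read 'c'  n5⇒n9 ·f  emit P2@[27:27]
[28] read 'c'  n9⇒n9 ·f  emit P2@[28:28]
[29] read 'c'  n9⇒n9 ·f  emit P2@[29:29]
[30] read 'a'  n9⇒n13
[31] read 'd'  n13⇒n7 ·f
[32] read 'b'  n7⇒n8  emit P1@[30:32]
[33] read 'b'  n8⇒n16 ·f
[34] read 'b'  n16⇒n16 ·f
[35] read 'a'  n16⇒n17
[36] read 'a'  n17⇒n18  emit P5@[33:36],P7@[34:36]
[37] read 'b'  n18⇒n1 ·f
[38] read 'a'  n1⇒n10
[39] read 'b'  n10⇒n1 ·f
[40] read 'a'  n1⇒n10

Matches: [[2,7],[3,2],[3,3],[7,2],[7,6],[8,2],[18,1],[21,5],[21,7],[23,2],[24,2],[26,0],[27,2],[28,2],[29,2],[32,1],[36,5],[36,7]]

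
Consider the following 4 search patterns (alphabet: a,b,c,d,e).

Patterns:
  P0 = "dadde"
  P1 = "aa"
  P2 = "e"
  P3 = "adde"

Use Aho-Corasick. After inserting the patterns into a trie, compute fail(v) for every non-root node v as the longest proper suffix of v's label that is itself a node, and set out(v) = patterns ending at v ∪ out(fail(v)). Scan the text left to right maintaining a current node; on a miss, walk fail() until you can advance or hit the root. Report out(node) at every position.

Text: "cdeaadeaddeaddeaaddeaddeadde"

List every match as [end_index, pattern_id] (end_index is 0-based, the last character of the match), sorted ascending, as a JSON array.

Build:
Trie nodes:
  0='ε' goto a→6 d→1 e→8
  1='d' goto a→2
  2='da' goto d→3
  3='dad' goto d→4
  4='dadd' goto e→5
  5='dadde' goto ·  [P0 ends]
  6='a' goto a→7 d→9
  7='aa' goto ·  [P1 ends]
  8='e' goto ·  [P2 ends]
  9='ad' goto d→10
  10='add' goto e→11
  11='adde' goto ·  [P3 ends]

BFS fail/out derivation:
  n1('d'): parent n0 fail=0; on 'd' 0 → fail=0;  out ∅∪∅=∅
  n6('a'): parent n0 fail=0; on 'a' 0 → fail=0;  out ∅∪∅=∅
  n8('e'): parent n0 fail=0; on 'e' 0 → fail=0;  out {2}∪∅={2}
  n2('da'): parent n1 fail=0; on 'a' 0 → fail=6;  out ∅∪∅=∅
  n7('aa'): parent n6 fail=0; on 'a' 0 → fail=6;  out {1}∪∅={1}
  n9('ad'): parent n6 fail=0; on 'd' 0 → fail=1;  out ∅∪∅=∅
  n3('dad'): parent n2 fail=6; on 'd' 6 → fail=9;  out ∅∪∅=∅
  n10('add'): parent n9 fail=1; on 'd' 1→0 → fail=1;  out ∅∪∅=∅
  n4('dadd'): parent n3 fail=9; on 'd' 9 → fail=10;  out ∅∪∅=∅
  n11('adde'): parent n10 fail=1; on 'e' 1→0 → fail=8;  out {3}∪{2}={2,3}
  n5('dadde'): parent n4 fail=10; on 'e' 10 → fail=11;  out {0}∪{2,3}={0,2,3}

Text stream:
pos 0 'c': at 0
pos 1 'd': at 1
pos 2 'e': at 8 (via fail)  emit P2@[2:2]
pos 3 'a': at 6 (via fail)
pos 4 'a': at 7  emit P1@[3:4]
pos 5 'd': at 9 (via fail)
pos 6 'e': at 8 (via fail)  emit P2@[6:6]
pos 7 'a': at 6 (via fail)
pos 8 'd': at 9
pos 9 'd': at 10
pos 10 'e': at 11  emit P2@[10:10],P3@[7:10]
pos 11 'a': at 6 (via fail)
pos 12 'd': at 9
pos 13 'd': at 10
pos 14 'e': at 11  emit P2@[14:14],P3@[11:14]
pos 15 'a': at 6 (via fail)
pos 16 'a': at 7  emit P1@[15:16]
pos 17 'd': at 9 (via fail)
pos 18 'd': at 10
pos 19 'e': at 11  emit P2@[19:19],P3@[16:19]
pos 20 'a': at 6 (via fail)
pos 21 'd': at 9
pos 22 'd': at 10
pos 23 'e': at 11  emit P2@[23:23],P3@[20:23]
pos 24 'a': at 6 (via fail)
pos 25 'd': at 9
pos 26 'd': at 10
pos 27 'e': at 11  emit P2@[27:27],P3@[24:27]

Matches: [[2,2],[4,1],[6,2],[10,2],[10,3],[14,2],[14,3],[16,1],[19,2],[19,3],[23,2],[23,3],[27,2],[27,3]]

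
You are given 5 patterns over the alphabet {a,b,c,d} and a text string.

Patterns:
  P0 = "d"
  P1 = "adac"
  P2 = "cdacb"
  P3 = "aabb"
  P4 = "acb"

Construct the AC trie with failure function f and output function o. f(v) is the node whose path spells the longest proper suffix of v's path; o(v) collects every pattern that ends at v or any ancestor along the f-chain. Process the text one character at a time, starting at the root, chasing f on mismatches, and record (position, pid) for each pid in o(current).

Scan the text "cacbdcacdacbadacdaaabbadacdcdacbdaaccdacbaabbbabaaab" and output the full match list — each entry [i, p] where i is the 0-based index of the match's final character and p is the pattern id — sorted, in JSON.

Build:
Trie (insert patterns):
  n0 'ε': a→2 c→6 d→1
  n1 'd': ·  [P0 ends]
  n2 'a': a→11 c→14 d→3
  n3 'ad': a→4
  n4 'ada': c→5
  n5 'adac': ·  [P1 ends]
  n6 'c': d→7
  n7 'cd': a→8
  n8 'cda': c→9
  n9 'cdac': b→10
  n10 'cdacb': ·  [P2 ends]
  n11 'aa': b→12
  n12 'aab': b→13
  n13 'aabb': ·  [P3 ends]
  n14 'ac': b→15
  n15 'acb': ·  [P4 ends]

BFS fail/out derivation:
  n1('d'): parent n0 fail=0; on 'd' 0 → fail=0;  out {0}∪∅={0}
  n2('a'): parent n0 fail=0; on 'a' 0 → fail=0;  out ∅∪∅=∅
  n6('c'): parent n0 fail=0; on 'c' 0 → fail=0;  out ∅∪∅=∅
  n3('ad'): parent n2 fail=0; on 'd' 0 → fail=1;  out ∅∪{0}={0}
  n7('cd'): parent n6 fail=0; on 'd' 0 → fail=1;  out ∅∪{0}={0}
  n11('aa'): parent n2 fail=0; on 'a' 0 → fail=2;  out ∅∪∅=∅
  n14('ac'): parent n2 fail=0; on 'c' 0 → fail=6;  out ∅∪∅=∅
  n4('ada'): parent n3 fail=1; on 'a' 1→0 → fail=2;  out ∅∪∅=∅
  n8('cda'): parent n7 fail=1; on 'a' 1→0 → fail=2;  out ∅∪∅=∅
  n12('aab'): parent n11 fail=2; on 'b' 2→0 → fail=0;  out ∅∪∅=∅
  n15('acb'): parent n14 fail=6; on 'b' 6→0 → fail=0;  out {4}∪∅={4}
  n5('adac'): parent n4 fail=2; on 'c' 2 → fail=14;  out {1}∪∅={1}
  n9('cdac'): parent n8 fail=2; on 'c' 2 → fail=14;  out ∅∪∅=∅
  n13('aabb'): parent n12 fail=0; on 'b' 0 → fail=0;  out {3}∪∅={3}
  n10('cdacb'): parent n9 fail=14; on 'b' 14 → fail=15;  out {2}∪{4}={2,4}

Scan:
pos 0 'c': at 6
pos 1 'a': at 2 (via fail)
pos 2 'c': at 14
pos 3 'b': at 15  ** P4@[1:3]
pos 4 'd': at 1 (via fail)  ** P0@[4:4]
pos 5 'c': at 6 (via fail)
pos 6 'a': at 2 (via fail)
pos 7 'c': at 14
pos 8 'd': at 7 (via fail)  ** P0@[8:8]
pos 9 'a': at 8
pos 10 'c': at 9
pos 11 'b': at 10  ** P2@[7:11],P4@[9:11]
pos 12 'a': at 2 (via fail)
pos 13 'd': at 3  ** P0@[13:13]
pos 14 'a': at 4
pos 15 'c': at 5  ** P1@[12:15]
pos 16 'd': at 7 (via fail)  ** P0@[16:16]
pos 17 'a': at 8
pos 18 'a': at 11 (via fail)
pos 19 'a': at 11 (via fail)
pos 20 'b': at 12
pos 21 'b': at 13  ** P3@[18:21]
pos 22 'a': at 2 (via fail)
pos 23 'd': at 3  ** P0@[23:23]
pos 24 'a': at 4
pos 25 'c': at 5  ** P1@[22:25]
pos 26 'd': at 7 (via fail)  ** P0@[26:26]
pos 27 'c': at 6 (via fail)
pos 28 'd': at 7  ** P0@[28:28]
pos 29 'a': at 8
pos 30 'c': at 9
pos 31 'b': at 10  ** P2@[27:31],P4@[29:31]
pos 32 'd': at 1 (via fail)  ** P0@[32:32]
pos 33 'a': at 2 (via fail)
pos 34 'a': at 11
pos 35 'c': at 14 (via fail)
pos 36 'c': at 6 (via fail)
pos 37 'd': at 7  ** P0@[37:37]
pos 38 'a': at 8
pos 39 'c': at 9
pos 40 'b': at 10  ** P2@[36:40],P4@[38:40]
pos 41 'a': at 2 (via fail)
pos 42 'a': at 11
pos 43 'b': at 12
pos 44 'b': at 13  ** P3@[41:44]
pos 45 'b': at 0 (via fail)
pos 46 'a': at 2
pos 47 'b': at 0 (via fail)
pos 48 'a': at 2
pos 49 'a': at 11
pos 50 'a': at 11 (via fail)
pos 51 'b': at 12

Result: [[3,4],[4,0],[8,0],[11,2],[11,4],[13,0],[15,1],[16,0],[21,3],[23,0],[25,1],[26,0],[28,0],[31,2],[31,4],[32,0],[37,0],[40,2],[40,4],[44,3]]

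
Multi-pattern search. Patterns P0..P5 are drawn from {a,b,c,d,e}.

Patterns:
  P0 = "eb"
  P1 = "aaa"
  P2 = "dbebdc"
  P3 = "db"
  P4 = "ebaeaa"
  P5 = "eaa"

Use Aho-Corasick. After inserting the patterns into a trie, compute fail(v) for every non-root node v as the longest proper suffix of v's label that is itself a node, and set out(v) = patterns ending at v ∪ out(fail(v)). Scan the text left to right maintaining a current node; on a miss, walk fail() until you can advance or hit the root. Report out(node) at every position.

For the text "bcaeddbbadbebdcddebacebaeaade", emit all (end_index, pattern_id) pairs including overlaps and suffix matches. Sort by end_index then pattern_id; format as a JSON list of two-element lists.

Build automaton:
Trie (insert patterns):
  0='ε' goto a→3 d→6 e→1
  1='e' goto a→16 b→2
  2='eb' goto a→12  ←P0
  3='a' goto a→4
  4='aa' goto a→5
  5='aaa' goto ·  ←P1
  6='d' goto b→7
  7='db' goto e→8  ←P3
  8='dbe' goto b→9
  9='dbeb' goto d→10
  10='dbebd' goto c→11
  11='dbebdc' goto ·  ←P2
  12='eba' goto e→13
  13='ebae' goto a→14
  14='ebaea' goto a→15
  15='ebaeaa' goto ·  ←P4
  16='ea' goto a→17
  17='eaa' goto ·  ←P5

Failure links (BFS by depth):
  n1('e'): parent n0 fail=0; on 'e' 0 → fail=0;  out ∅∪∅=∅
  n3('a'): parent n0 fail=0; on 'a' 0 → fail=0;  out ∅∪∅=∅
  n6('d'): parent n0 fail=0; on 'd' 0 → fail=0;  out ∅∪∅=∅
  n2('eb'): parent n1 fail=0; on 'b' 0 → fail=0;  out {0}∪∅={0}
  n4('aa'): parent n3 fail=0; on 'a' 0 → fail=3;  out ∅∪∅=∅
  n7('db'): parent n6 fail=0; on 'b' 0 → fail=0;  out {3}∪∅={3}
  n16('ea'): parent n1 fail=0; on 'a' 0 → fail=3;  out ∅∪∅=∅
  n5('aaa'): parent n4 fail=3; on 'a' 3 → fail=4;  out {1}∪∅={1}
  n8('dbe'): parent n7 fail=0; on 'e' 0 → fail=1;  out ∅∪∅=∅
  n12('eba'): parent n2 fail=0; on 'a' 0 → fail=3;  out ∅∪∅=∅
  n17('eaa'): parent n16 fail=3; on 'a' 3 → fail=4;  out {5}∪∅={5}
  n9('dbeb'): parent n8 fail=1; on 'b' 1 → fail=2;  out ∅∪{0}={0}
  n13('ebae'): parent n12 fail=3; on 'e' 3→0 → fail=1;  out ∅∪∅=∅
  n10('dbebd'): parent n9 fail=2; on 'd' 2→0 → fail=6;  out ∅∪∅=∅
  n14('ebaea'): parent n13 fail=1; on 'a' 1 → fail=16;  out ∅∪∅=∅
  n11('dbebdc'): parent n10 fail=6; on 'c' 6→0 → fail=0;  out {2}∪∅={2}
  n15('ebaeaa'): parent n14 fail=16; on 'a' 16 → fail=17;  out {4}∪{5}={4,5}

Scan:
pos 0 'b': at 0
pos 1 'c': at 0
pos 2 'a': at 3
pos 3 'e': at 1 (fail-walked)
pos 4 'd': at 6 (fail-walked)
pos 5 'd': at 6 (fail-walked)
pos 6 'b': at 7  ** P3@[5:6]
pos 7 'b': at 0 (fail-walked)
pos 8 'a': at 3
pos 9 'd': at 6 (fail-walked)
pos 10 'b': at 7  ** P3@[9:10]
pos 11 'e': at 8
pos 12 'b': at 9  ** P0@[11:12]
pos 13 'd': at 10
pos 14 'c': at 11  ** P2@[9:14]
pos 15 'd': at 6 (fail-walked)
pos 16 'd': at 6 (fail-walked)
pos 17 'e': at 1 (fail-walked)
pos 18 'b': at 2  ** P0@[17:18]
pos 19 'a': at 12
pos 20 'c': at 0 (fail-walked)
pos 21 'e': at 1
pos 22 'b': at 2  ** P0@[21:22]
pos 23 'a': at 12
pos 24 'e': at 13
pos 25 'a': at 14
pos 26 'a': at 15  ** P4@[21:26],P5@[24:26]
pos 27 'd': at 6 (fail-walked)
pos 28 'e': at 1 (fail-walked)

Result: [[6,3],[10,3],[12,0],[14,2],[18,0],[22,0],[26,4],[26,5]]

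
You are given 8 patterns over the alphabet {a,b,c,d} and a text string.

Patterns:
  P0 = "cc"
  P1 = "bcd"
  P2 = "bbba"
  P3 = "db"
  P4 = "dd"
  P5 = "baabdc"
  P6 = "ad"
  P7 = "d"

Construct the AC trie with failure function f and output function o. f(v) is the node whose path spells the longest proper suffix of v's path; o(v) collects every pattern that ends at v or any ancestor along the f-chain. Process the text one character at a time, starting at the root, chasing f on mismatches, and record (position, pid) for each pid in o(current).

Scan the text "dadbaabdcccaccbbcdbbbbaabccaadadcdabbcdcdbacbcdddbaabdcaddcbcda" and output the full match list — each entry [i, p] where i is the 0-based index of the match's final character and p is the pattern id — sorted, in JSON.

Construct AC machine:
Trie nodes:
  0='ε' goto a→17 b→3 c→1 d→9
  1='c' goto c→2
  2='cc' goto ·  ←P0
  3='b' goto a→12 b→6 c→4
  4='bc' goto d→5
  5='bcd' goto ·  ←P1
  6='bb' goto b→7
  7='bbb' goto a→8
  8='bbba' goto ·  ←P2
  9='d' goto b→10 d→11  ←P7
  10='db' goto ·  ←P3
  11='dd' goto ·  ←P4
  12='ba' goto a→13
  13='baa' goto b→14
  14='baab' goto d→15
  15='baabd' goto c→16
  16='baabdc' goto ·  ←P5
  17='a' goto d→18
  18='ad' goto ·  ←P6

BFS fail/out derivation:
  n1('c'): parent n0 fail=0; on 'c' 0 → fail=0;  out ∅∪∅=∅
  n3('b'): parent n0 fail=0; on 'b' 0 → fail=0;  out ∅∪∅=∅
  n9('d'): parent n0 fail=0; on 'd' 0 → fail=0;  out {7}∪∅={7}
  n17('a'): parent n0 fail=0; on 'a' 0 → fail=0;  out ∅∪∅=∅
  n2('cc'): parent n1 fail=0; on 'c' 0 → fail=1;  out {0}∪∅={0}
  n4('bc'): parent n3 fail=0; on 'c' 0 → fail=1;  out ∅∪∅=∅
  n6('bb'): parent n3 fail=0; on 'b' 0 → fail=3;  out ∅∪∅=∅
  n10('db'): parent n9 fail=0; on 'b' 0 → fail=3;  out {3}∪∅={3}
  n11('dd'): parent n9 fail=0; on 'd' 0 → fail=9;  out {4}∪{7}={4,7}
  n12('ba'): parent n3 fail=0; on 'a' 0 → fail=17;  out ∅∪∅=∅
  n18('ad'): parent n17 fail=0; on 'd' 0 → fail=9;  out {6}∪{7}={6,7}
  n5('bcd'): parent n4 fail=1; on 'd' 1→0 → fail=9;  out {1}∪{7}={1,7}
  n7('bbb'): parent n6 fail=3; on 'b' 3 → fail=6;  out ∅∪∅=∅
  n13('baa'): parent n12 fail=17; on 'a' 17→0 → fail=17;  out ∅∪∅=∅
  n8('bbba'): parent n7 fail=6; on 'a' 6→3 → fail=12;  out {2}∪∅={2}
  n14('baab'): parent n13 fail=17; on 'b' 17→0 → fail=3;  out ∅∪∅=∅
  n15('baabd'): parent n14 fail=3; on 'd' 3→0 → fail=9;  out ∅∪{7}={7}
  n16('baabdc'): parent n15 fail=9; on 'c' 9→0 → fail=1;  out {5}∪∅={5}

Text stream:
i=0 'd': node 0→9  ** P7@[0:0]
i=1 'a': node 9→17 (fail-walked)
i=2 'd': node 17→18  ** P6@[1:2],P7@[2:2]
i=3 'b': node 18→10 (fail-walked)  ** P3@[2:3]
i=4 'a': node 10→12 (fail-walked)
i=5 'a': node 12→13
i=6 'b': node 13→14
i=7 'd': node 14→15  ** P7@[7:7]
i=8 'c': node 15→16  ** P5@[3:8]
i=9 'c': node 16→2 (fail-walked)  ** P0@[8:9]
i=10 'c': node 2→2 (fail-walked)  ** P0@[9:10]
i=11 'a': node 2→17 (fail-walked)
i=12 'c': node 17→1 (fail-walked)
i=13 'c': node 1→2  ** P0@[12:13]
i=14 'b': node 2→3 (fail-walked)
i=15 'b': node 3→6
i=16 'c': node 6→4 (fail-walked)
i=17 'd': node 4→5  ** P1@[15:17],P7@[17:17]
i=18 'b': node 5→10 (fail-walked)  ** P3@[17:18]
i=19 'b': node 10→6 (fail-walked)
i=20 'b': node 6→7
i=21 'b': node 7→7 (fail-walked)
i=22 'a': node 7→8  ** P2@[19:22]
i=23 'a': node 8→13 (fail-walked)
i=24 'b': node 13→14
i=25 'c': node 14→4 (fail-walked)
i=26 'c': node 4→2 (fail-walked)  ** P0@[25:26]
i=27 'a': node 2→17 (fail-walked)
i=28 'a': node 17→17 (fail-walked)
i=29 'd': node 17→18  ** P6@[28:29],P7@[29:29]
i=30 'a': node 18→17 (fail-walked)
i=31 'd': node 17→18  ** P6@[30:31],P7@[31:31]
i=32 'c': node 18→1 (fail-walked)
i=33 'd': node 1→9 (fail-walked)  ** P7@[33:33]
i=34 'a': node 9→17 (fail-walked)
i=35 'b': node 17→3 (fail-walked)
i=36 'b': node 3→6
i=37 'c': node 6→4 (fail-walked)
i=38 'd': node 4→5  ** P1@[36:38],P7@[38:38]
i=39 'c': node 5→1 (fail-walked)
i=40 'd': node 1→9 (fail-walked)  ** P7@[40:40]
i=41 'b': node 9→10  ** P3@[40:41]
i=42 'a': node 10→12 (fail-walked)
i=43 'c': node 12→1 (fail-walked)
i=44 'b': node 1→3 (fail-walked)
i=45 'c': node 3→4
i=46 'd': node 4→5  ** P1@[44:46],P7@[46:46]
i=47 'd': node 5→11 (fail-walked)  ** P4@[46:47],P7@[47:47]
i=48 'd': node 11→11 (fail-walked)  ** P4@[47:48],P7@[48:48]
i=49 'b': node 11→10 (fail-walked)  ** P3@[48:49]
i=50 'a': node 10→12 (fail-walked)
i=51 'a': node 12→13
i=52 'b': node 13→14
i=53 'd': node 14→15  ** P7@[53:53]
i=54 'c': node 15→16  ** P5@[49:54]
i=55 'a': node 16→17 (fail-walked)
i=56 'd': node 17→18  ** P6@[55:56],P7@[56:56]
i=57 'd': node 18→11 (fail-walked)  ** P4@[56:57],P7@[57:57]
i=58 'c': node 11→1 (fail-walked)
i=59 'b': node 1→3 (fail-walked)
i=60 'c': node 3→4
i=61 'd': node 4→5  ** P1@[59:61],P7@[61:61]
i=62 'a': node 5→17 (fail-walked)

All matches (sorted): [[0,7],[2,6],[2,7],[3,3],[7,7],[8,5],[9,0],[10,0],[13,0],[17,1],[17,7],[18,3],[22,2],[26,0],[29,6],[29,7],[31,6],[31,7],[33,7],[38,1],[38,7],[40,7],[41,3],[46,1],[46,7],[47,4],[47,7],[48,4],[48,7],[49,3],[53,7],[54,5],[56,6],[56,7],[57,4],[57,7],[61,1],[61,7]]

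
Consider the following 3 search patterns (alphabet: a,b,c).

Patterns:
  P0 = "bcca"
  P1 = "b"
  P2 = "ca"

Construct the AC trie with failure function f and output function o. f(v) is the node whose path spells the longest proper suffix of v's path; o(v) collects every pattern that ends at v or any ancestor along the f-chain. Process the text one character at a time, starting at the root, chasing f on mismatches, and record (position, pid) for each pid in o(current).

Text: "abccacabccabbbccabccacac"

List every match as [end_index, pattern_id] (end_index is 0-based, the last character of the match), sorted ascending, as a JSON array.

Construct AC machine:
Trie (insert patterns):
  0='ε' goto b→1 c→5
  1='b' goto c→2  ←P1
  2='bc' goto c→3
  3='bcc' goto a→4
  4='bcca' goto ·  ←P0
  5='c' goto a→6
  6='ca' goto ·  ←P2

BFS fail/out derivation:
  fail(1) 'b': from fail(0)=0 chase 'b': 0 ⇒ 0;  out={1}∪out(0)={1}
  fail(5) 'c': from fail(0)=0 chase 'c': 0 ⇒ 0;  out=∅∪out(0)=∅
  fail(2) 'bc': from fail(1)=0 chase 'c': 0 ⇒ 5;  out=∅∪out(5)=∅
  fail(6) 'ca': from fail(5)=0 chase 'a': 0 ⇒ 0;  out={2}∪out(0)={2}
  fail(3) 'bcc': from fail(2)=5 chase 'c': 5→0 ⇒ 5;  out=∅∪out(5)=∅
  fail(4) 'bcca': from fail(3)=5 chase 'a': 5 ⇒ 6;  out={0}∪out(6)={0,2}

Scan:
i=0 'a': node 0→0
i=1 'b': node 0→1  emit P1@[1:1]
i=2 'c': node 1→2
i=3 'c': node 2→3
i=4 'a': node 3→4  emit P0@[1:4],P2@[3:4]
i=5 'c': node 4→5 (via fail)
i=6 'a': node 5→6  emit P2@[5:6]
i=7 'b': node 6→1 (via fail)  emit P1@[7:7]
i=8 'c': node 1→2
i=9 'c': node 2→3
i=10 'a': node 3→4  emit P0@[7:10],P2@[9:10]
i=11 'b': node 4→1 (via fail)  emit P1@[11:11]
i=12 'b': node 1→1 (via fail)  emit P1@[12:12]
i=13 'b': node 1→1 (via fail)  emit P1@[13:13]
i=14 'c': node 1→2
i=15 'c': node 2→3
i=16 'a': node 3→4  emit P0@[13:16],P2@[15:16]
i=17 'b': node 4→1 (via fail)  emit P1@[17:17]
i=18 'c': node 1→2
i=19 'c': node 2→3
i=20 'a': node 3→4  emit P0@[17:20],P2@[19:20]
i=21 'c': node 4→5 (via fail)
i=22 'a': node 5→6  emit P2@[21:22]
i=23 'c': node 6→5 (via fail)

Matches: [[1,1],[4,0],[4,2],[6,2],[7,1],[10,0],[10,2],[11,1],[12,1],[13,1],[16,0],[16,2],[17,1],[20,0],[20,2],[22,2]]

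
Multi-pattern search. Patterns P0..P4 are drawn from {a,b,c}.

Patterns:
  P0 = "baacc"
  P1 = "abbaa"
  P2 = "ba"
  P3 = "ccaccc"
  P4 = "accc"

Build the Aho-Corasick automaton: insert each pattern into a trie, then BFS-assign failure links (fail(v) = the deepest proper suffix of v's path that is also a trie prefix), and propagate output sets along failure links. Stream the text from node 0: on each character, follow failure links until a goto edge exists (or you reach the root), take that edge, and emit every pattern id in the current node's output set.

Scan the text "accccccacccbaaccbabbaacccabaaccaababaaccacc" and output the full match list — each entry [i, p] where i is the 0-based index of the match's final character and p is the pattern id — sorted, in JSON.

Build:
Trie (insert patterns):
  n0 'ε': a→6 b→1 c→11
  n1 'b': a→2
  n2 'ba': a→3  [P2 ends]
  n3 'baa': c→4
  n4 'baac': c→5
  n5 'baacc': ·  [P0 ends]
  n6 'a': b→7 c→17
  n7 'ab': b→8
  n8 'abb': a→9
  n9 'abba': a→10
  n10 'abbaa': ·  [P1 ends]
  n11 'c': c→12
  n12 'cc': a→13
  n13 'cca': c→14
  n14 'ccac': c→15
  n15 'ccacc': c→16
  n16 'ccaccc': ·  [P3 ends]
  n17 'ac': c→18
  n18 'acc': c→19
  n19 'accc': ·  [P4 ends]

Failure links (BFS by depth):
  fail(1) 'b': from fail(0)=0 chase 'b': 0 ⇒ 0;  out=∅∪out(0)=∅
  fail(6) 'a': from fail(0)=0 chase 'a': 0 ⇒ 0;  out=∅∪out(0)=∅
  fail(11) 'c': from fail(0)=0 chase 'c': 0 ⇒ 0;  out=∅∪out(0)=∅
  fail(2) 'ba': from fail(1)=0 chase 'a': 0 ⇒ 6;  out={2}∪out(6)={2}
  fail(7) 'ab': from fail(6)=0 chase 'b': 0 ⇒ 1;  out=∅∪out(1)=∅
  fail(12) 'cc': from fail(11)=0 chase 'c': 0 ⇒ 11;  out=∅∪out(11)=∅
  fail(17) 'ac': from fail(6)=0 chase 'c': 0 ⇒ 11;  out=∅∪out(11)=∅
  fail(3) 'baa': from fail(2)=6 chase 'a': 6→0 ⇒ 6;  out=∅∪out(6)=∅
  fail(8) 'abb': from fail(7)=1 chase 'b': 1→0 ⇒ 1;  out=∅∪out(1)=∅
  fail(13) 'cca': from fail(12)=11 chase 'a': 11→0 ⇒ 6;  out=∅∪out(6)=∅
  fail(18) 'acc': from fail(17)=11 chase 'c': 11 ⇒ 12;  out=∅∪out(12)=∅
  fail(4) 'baac': from fail(3)=6 chase 'c': 6 ⇒ 17;  out=∅∪out(17)=∅
  fail(9) 'abba': from fail(8)=1 chase 'a': 1 ⇒ 2;  out=∅∪out(2)={2}
  fail(14) 'ccac': from fail(13)=6 chase 'c': 6 ⇒ 17;  out=∅∪out(17)=∅
  fail(19) 'accc': from fail(18)=12 chase 'c': 12→11 ⇒ 12;  out={4}∪out(12)={4}
  fail(5) 'baacc': from fail(4)=17 chase 'c': 17 ⇒ 18;  out={0}∪out(18)={0}
  fail(10) 'abbaa': from fail(9)=2 chase 'a': 2 ⇒ 3;  out={1}∪out(3)={1}
  fail(15) 'ccacc': from fail(14)=17 chase 'c': 17 ⇒ 18;  out=∅∪out(18)=∅
  fail(16) 'ccaccc': from fail(15)=18 chase 'c': 18 ⇒ 19;  out={3}∪out(19)={3,4}

Text stream:
[0] read 'a'  n0⇒n6
[1] read 'c'  n6⇒n17
[2] read 'c'  n17⇒n18
[3] read 'c'  n18⇒n19  ** P4@[0:3]
[4] read 'c'  n19⇒n12 (fail-walked)
[5] read 'c'  n12⇒n12 (fail-walked)
[6] read 'c'  n12⇒n12 (fail-walked)
[7] read 'a'  n12⇒n13
[8] read 'c'  n13⇒n14
[9] read 'c'  n14⇒n15
[10] read 'c'  n15⇒n16  ** P3@[5:10],P4@[7:10]
[11] read 'b'  n16⇒n1 (fail-walked)
[12] read 'a'  n1⇒n2  ** P2@[11:12]
[13] read 'a'  n2⇒n3
[14] read 'c'  n3⇒n4
[15] read 'c'  n4⇒n5  ** P0@[11:15]
[16] read 'b'  n5⇒n1 (fail-walked)
[17] read 'a'  n1⇒n2  ** P2@[16:17]
[18] read 'b'  n2⇒n7 (fail-walked)
[19] read 'b'  n7⇒n8
[20] read 'a'  n8⇒n9  ** P2@[19:20]
[21] read 'a'  n9⇒n10  ** P1@[17:21]
[22] read 'c'  n10⇒n4 (fail-walked)
[23] read 'c'  n4⇒n5  ** P0@[19:23]
[24] read 'c'  n5⇒n19 (fail-walked)  ** P4@[21:24]
[25] read 'a'  n19⇒n13 (fail-walked)
[26] read 'b'  n13⇒n7 (fail-walked)
[27] read 'a'  n7⇒n2 (fail-walked)  ** P2@[26:27]
[28] read 'a'  n2⇒n3
[29] read 'c'  n3⇒n4
[30] read 'c'  n4⇒n5  ** P0@[26:30]
[31] read 'a'  n5⇒n13 (fail-walked)
[32] read 'a'  n13⇒n6 (fail-walked)
[33] read 'b'  n6⇒n7
[34] read 'a'  n7⇒n2 (fail-walked)  ** P2@[33:34]
[35] read 'b'  n2⇒n7 (fail-walked)
[36] read 'a'  n7⇒n2 (fail-walked)  ** P2@[35:36]
[37] read 'a'  n2⇒n3
[38] read 'c'  n3⇒n4
[39] read 'c'  n4⇒n5  ** P0@[35:39]
[40] read 'a'  n5⇒n13 (fail-walked)
[41] read 'c'  n13⇒n14
[42] read 'c'  n14⇒n15

Matches: [[3,4],[10,3],[10,4],[12,2],[15,0],[17,2],[20,2],[21,1],[23,0],[24,4],[27,2],[30,0],[34,2],[36,2],[39,0]]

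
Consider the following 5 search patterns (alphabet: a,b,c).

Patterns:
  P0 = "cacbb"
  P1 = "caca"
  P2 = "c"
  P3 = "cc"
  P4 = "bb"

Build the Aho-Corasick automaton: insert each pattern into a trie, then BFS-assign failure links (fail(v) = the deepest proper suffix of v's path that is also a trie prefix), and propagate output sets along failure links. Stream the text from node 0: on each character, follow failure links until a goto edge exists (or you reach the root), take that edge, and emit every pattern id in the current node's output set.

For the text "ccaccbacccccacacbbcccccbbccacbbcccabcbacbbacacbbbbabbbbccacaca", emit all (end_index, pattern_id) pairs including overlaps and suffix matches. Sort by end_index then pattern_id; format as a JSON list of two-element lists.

Build:
Trie (insert patterns):
  0='ε' goto b→8 c→1
  1='c' goto a→2 c→7  [P2 ends]
  2='ca' goto c→3
  3='cac' goto a→6 b→4
  4='cacb' goto b→5
  5='cacbb' goto ·  [P0 ends]
  6='caca' goto ·  [P1 ends]
  7='cc' goto ·  [P3 ends]
  8='b' goto b→9
  9='bb' goto ·  [P4 ends]

Failure links (BFS by depth):
  n1('c'): parent n0 fail=0; on 'c' 0 → fail=0;  out {2}∪∅={2}
  n8('b'): parent n0 fail=0; on 'b' 0 → fail=0;  out ∅∪∅=∅
  n2('ca'): parent n1 fail=0; on 'a' 0 → fail=0;  out ∅∪∅=∅
  n7('cc'): parent n1 fail=0; on 'c' 0 → fail=1;  out {3}∪{2}={2,3}
  n9('bb'): parent n8 fail=0; on 'b' 0 → fail=8;  out {4}∪∅={4}
  n3('cac'): parent n2 fail=0; on 'c' 0 → fail=1;  out ∅∪{2}={2}
  n4('cacb'): parent n3 fail=1; on 'b' 1→0 → fail=8;  out ∅∪∅=∅
  n6('caca'): parent n3 fail=1; on 'a' 1 → fail=2;  out {1}∪∅={1}
  n5('cacbb'): parent n4 fail=8; on 'b' 8 → fail=9;  out {0}∪{4}={0,4}

Scan:
pos 0 'c': at 1  ** P2@[0:0]
pos 1 'c': at 7  ** P2@[1:1],P3@[0:1]
pos 2 'a': at 2 ·f
pos 3 'c': at 3  ** P2@[3:3]
pos 4 'c': at 7 ·f  ** P2@[4:4],P3@[3:4]
pos 5 'b': at 8 ·f
pos 6 'a': at 0 ·f
pos 7 'c': at 1  ** P2@[7:7]
pos 8 'c': at 7  ** P2@[8:8],P3@[7:8]
pos 9 'c': at 7 ·f  ** P2@[9:9],P3@[8:9]
pos 10 'c': at 7 ·f  ** P2@[10:10],P3@[9:10]
pos 11 'c': at 7 ·f  ** P2@[11:11],P3@[10:11]
pos 12 'a': at 2 ·f
pos 13 'c': at 3  ** P2@[13:13]
pos 14 'a': at 6  ** P1@[11:14]
pos 15 'c': at 3 ·f  ** P2@[15:15]
pos 16 'b': at 4
pos 17 'b': at 5  ** P0@[13:17],P4@[16:17]
pos 18 'c': at 1 ·f  ** P2@[18:18]
pos 19 'c': at 7  ** P2@[19:19],P3@[18:19]
pos 20 'c': at 7 ·f  ** P2@[20:20],P3@[19:20]
pos 21 'c': at 7 ·f  ** P2@[21:21],P3@[20:21]
pos 22 'c': at 7 ·f  ** P2@[22:22],P3@[21:22]
pos 23 'b': at 8 ·f
pos 24 'b': at 9  ** P4@[23:24]
pos 25 'c': at 1 ·f  ** P2@[25:25]
pos 26 'c': at 7  ** P2@[26:26],P3@[25:26]
pos 27 'a': at 2 ·f
pos 28 'c': at 3  ** P2@[28:28]
pos 29 'b': at 4
pos 30 'b': at 5  ** P0@[26:30],P4@[29:30]
pos 31 'c': at 1 ·f  ** P2@[31:31]
pos 32 'c': at 7  ** P2@[32:32],P3@[31:32]
pos 33 'c': at 7 ·f  ** P2@[33:33],P3@[32:33]
pos 34 'a': at 2 ·f
pos 35 'b': at 8 ·f
pos 36 'c': at 1 ·f  ** P2@[36:36]
pos 37 'b': at 8 ·f
pos 38 'a': at 0 ·f
pos 39 'c': at 1  ** P2@[39:39]
pos 40 'b': at 8 ·f
pos 41 'b': at 9  ** P4@[40:41]
pos 42 'a': at 0 ·f
pos 43 'c': at 1  ** P2@[43:43]
pos 44 'a': at 2
pos 45 'c': at 3  ** P2@[45:45]
pos 46 'b': at 4
pos 47 'b': at 5  ** P0@[43:47],P4@[46:47]
pos 48 'b': at 9 ·f  ** P4@[47:48]
pos 49 'b': at 9 ·f  ** P4@[48:49]
pos 50 'a': at 0 ·f
pos 51 'b': at 8
pos 52 'b': at 9  ** P4@[51:52]
pos 53 'b': at 9 ·f  ** P4@[52:53]
pos 54 'b': at 9 ·f  ** P4@[53:54]
pos 55 'c': at 1 ·f  ** P2@[55:55]
pos 56 'c': at 7  ** P2@[56:56],P3@[55:56]
pos 57 'a': at 2 ·f
pos 58 'c': at 3  ** P2@[58:58]
pos 59 'a': at 6  ** P1@[56:59]
pos 60 'c': at 3 ·f  ** P2@[60:60]
pos 61 'a': at 6  ** P1@[58:61]

All matches (sorted): [[0,2],[1,2],[1,3],[3,2],[4,2],[4,3],[7,2],[8,2],[8,3],[9,2],[9,3],[10,2],[10,3],[11,2],[11,3],[13,2],[14,1],[15,2],[17,0],[17,4],[18,2],[19,2],[19,3],[20,2],[20,3],[21,2],[21,3],[22,2],[22,3],[24,4],[25,2],[26,2],[26,3],[28,2],[30,0],[30,4],[31,2],[32,2],[32,3],[33,2],[33,3],[36,2],[39,2],[41,4],[43,2],[45,2],[47,0],[47,4],[48,4],[49,4],[52,4],[53,4],[54,4],[55,2],[56,2],[56,3],[58,2],[59,1],[60,2],[61,1]]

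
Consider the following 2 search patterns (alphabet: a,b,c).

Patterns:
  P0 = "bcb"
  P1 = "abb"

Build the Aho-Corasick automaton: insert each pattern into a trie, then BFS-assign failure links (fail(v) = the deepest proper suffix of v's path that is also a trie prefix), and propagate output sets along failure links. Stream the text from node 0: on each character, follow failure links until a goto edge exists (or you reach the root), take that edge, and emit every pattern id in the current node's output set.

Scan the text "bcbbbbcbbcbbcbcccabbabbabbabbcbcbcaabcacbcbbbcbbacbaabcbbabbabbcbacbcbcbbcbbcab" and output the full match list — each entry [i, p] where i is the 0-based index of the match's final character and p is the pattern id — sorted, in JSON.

Construct AC machine:
Trie (insert patterns):
  0='ε' goto a→4 b→1
  1='b' goto c→2
  2='bc' goto b→3
  3='bcb' goto ·  ←P0
  4='a' goto b→5
  5='ab' goto b→6
  6='abb' goto ·  ←P1

BFS fail/out derivation:
  fail(1) 'b': from fail(0)=0 chase 'b': 0 ⇒ 0;  out=∅∪out(0)=∅
  fail(4) 'a': from fail(0)=0 chase 'a': 0 ⇒ 0;  out=∅∪out(0)=∅
  fail(2) 'bc': from fail(1)=0 chase 'c': 0 ⇒ 0;  out=∅∪out(0)=∅
  fail(5) 'ab': from fail(4)=0 chase 'b': 0 ⇒ 1;  out=∅∪out(1)=∅
  fail(3) 'bcb': from fail(2)=0 chase 'b': 0 ⇒ 1;  out={0}∪out(1)={0}
  fail(6) 'abb': from fail(5)=1 chase 'b': 1→0 ⇒ 1;  out={1}∪out(1)={1}

Text stream:
[0] read 'b'  n0⇒n1
[1] read 'c'  n1⇒n2
[2] read 'b'  n2⇒n3  emit P0@[0:2]
[3] read 'b'  n3⇒n1 (via fail)
[4] read 'b'  n1⇒n1 (via fail)
[5] read 'b'  n1⇒n1 (via fail)
[6] read 'c'  n1⇒n2
[7] read 'b'  n2⇒n3  emit P0@[5:7]
[8] read 'b'  n3⇒n1 (via fail)
[9] read 'c'  n1⇒n2
[10] read 'b'  n2⇒n3  emit P0@[8:10]
[11] read 'b'  n3⇒n1 (via fail)
[12] read 'c'  n1⇒n2
[13] read 'b'  n2⇒n3  emit P0@[11:13]
[14] read 'c'  n3⇒n2 (via fail)
[15] read 'c'  n2⇒n0 (via fail)
[16] read 'c'  n0⇒n0
[17] read 'a'  n0⇒n4
[18] read 'b'  n4⇒n5
[19] read 'b'  n5⇒n6  emit P1@[17:19]
[20] read 'a'  n6⇒n4 (via fail)
[21] read 'b'  n4⇒n5
[22] read 'b'  n5⇒n6  emit P1@[20:22]
[23] read 'a'  n6⇒n4 (via fail)
[24] read 'b'  n4⇒n5
[25] read 'b'  n5⇒n6  emit P1@[23:25]
[26] read 'a'  n6⇒n4 (via fail)
[27] read 'b'  n4⇒n5
[28] read 'b'  n5⇒n6  emit P1@[26:28]
[29] read 'c'  n6⇒n2 (via fail)
[30] read 'b'  n2⇒n3  emit P0@[28:30]
[31] read 'c'  n3⇒n2 (via fail)
[32] read 'b'  n2⇒n3  emit P0@[30:32]
[33] read 'c'  n3⇒n2 (via fail)
[34] read 'a'  n2⇒n4 (via fail)
[35] read 'a'  n4⇒n4 (via fail)
[36] read 'b'  n4⇒n5
[37] read 'c'  n5⇒n2 (via fail)
[38] read 'a'  n2⇒n4 (via fail)
[39] read 'c'  n4⇒n0 (via fail)
[40] read 'b'  n0⇒n1
[41] read 'c'  n1⇒n2
[42] read 'b'  n2⇒n3  emit P0@[40:42]
[43] read 'b'  n3⇒n1 (via fail)
[44] read 'b'  n1⇒n1 (via fail)
[45] read 'c'  n1⇒n2
[46] read 'b'  n2⇒n3  emit P0@[44:46]
[47] read 'b'  n3⇒n1 (via fail)
[48] read 'a'  n1⇒n4 (via fail)
[49] read 'c'  n4⇒n0 (via fail)
[50] read 'b'  n0⇒n1
[51] read 'a'  n1⇒n4 (via fail)
[52] read 'a'  n4⇒n4 (via fail)
[53] read 'b'  n4⇒n5
[54] read 'c'  n5⇒n2 (via fail)
[55] read 'b'  n2⇒n3  emit P0@[53:55]
[56] read 'b'  n3⇒n1 (via fail)
[57] read 'a'  n1⇒n4 (via fail)
[58] read 'b'  n4⇒n5
[59] read 'b'  n5⇒n6  emit P1@[57:59]
[60] read 'a'  n6⇒n4 (via fail)
[61] read 'b'  n4⇒n5
[62] read 'b'  n5⇒n6  emit P1@[60:62]
[63] read 'c'  n6⇒n2 (via fail)
[64] read 'b'  n2⇒n3  emit P0@[62:64]
[65] read 'a'  n3⇒n4 (via fail)
[66] read 'c'  n4⇒n0 (via fail)
[67] read 'b'  n0⇒n1
[68] read 'c'  n1⇒n2
[69] read 'b'  n2⇒n3  emit P0@[67:69]
[70] read 'c'  n3⇒n2 (via fail)
[71] read 'b'  n2⇒n3  emit P0@[69:71]
[72] read 'b'  n3⇒n1 (via fail)
[73] read 'c'  n1⇒n2
[74] read 'b'  n2⇒n3  emit P0@[72:74]
[75] read 'b'  n3⇒n1 (via fail)
[76] read 'c'  n1⇒n2
[77] read 'a'  n2⇒n4 (via fail)
[78] read 'b'  n4⇒n5

All matches (sorted): [[2,0],[7,0],[10,0],[13,0],[19,1],[22,1],[25,1],[28,1],[30,0],[32,0],[42,0],[46,0],[55,0],[59,1],[62,1],[64,0],[69,0],[71,0],[74,0]]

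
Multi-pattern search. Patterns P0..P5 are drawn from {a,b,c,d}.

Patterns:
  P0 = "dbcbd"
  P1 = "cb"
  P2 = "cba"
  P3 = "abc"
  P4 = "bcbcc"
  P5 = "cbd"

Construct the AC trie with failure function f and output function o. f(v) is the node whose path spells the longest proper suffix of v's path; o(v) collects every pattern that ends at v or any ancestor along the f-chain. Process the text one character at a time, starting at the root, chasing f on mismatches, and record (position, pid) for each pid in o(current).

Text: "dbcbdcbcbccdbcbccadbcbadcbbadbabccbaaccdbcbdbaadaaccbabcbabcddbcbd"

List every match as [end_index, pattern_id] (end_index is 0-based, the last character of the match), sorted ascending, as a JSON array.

Build:
Trie (insert patterns):
  n0 'ε': a→9 b→12 c→6 d→1
  n1 'd': b→2
  n2 'db': c→3
  n3 'dbc': b→4
  n4 'dbcb': d→5
  n5 'dbcbd': ·  ←P0
  n6 'c': b→7
  n7 'cb': a→8 d→17  ←P1
  n8 'cba': ·  ←P2
  n9 'a': b→10
  n10 'ab': c→11
  n11 'abc': ·  ←P3
  n12 'b': c→13
  n13 'bc': b→14
  n14 'bcb': c→15
  n15 'bcbc': c→16
  n16 'bcbcc': ·  ←P4
  n17 'cbd': ·  ←P5

BFS fail/out derivation:
  n1('d'): parent n0 fail=0; on 'd' 0 → fail=0;  out ∅∪∅=∅
  n6('c'): parent n0 fail=0; on 'c' 0 → fail=0;  out ∅∪∅=∅
  n9('a'): parent n0 fail=0; on 'a' 0 → fail=0;  out ∅∪∅=∅
  n12('b'): parent n0 fail=0; on 'b' 0 → fail=0;  out ∅∪∅=∅
  n2('db'): parent n1 fail=0; on 'b' 0 → fail=12;  out ∅∪∅=∅
  n7('cb'): parent n6 fail=0; on 'b' 0 → fail=12;  out {1}∪∅={1}
  n10('ab'): parent n9 fail=0; on 'b' 0 → fail=12;  out ∅∪∅=∅
  n13('bc'): parent n12 fail=0; on 'c' 0 → fail=6;  out ∅∪∅=∅
  n3('dbc'): parent n2 fail=12; on 'c' 12 → fail=13;  out ∅∪∅=∅
  n8('cba'): parent n7 fail=12; on 'a' 12→0 → fail=9;  out {2}∪∅={2}
  n11('abc'): parent n10 fail=12; on 'c' 12 → fail=13;  out {3}∪∅={3}
  n14('bcb'): parent n13 fail=6; on 'b' 6 → fail=7;  out ∅∪{1}={1}
  n17('cbd'): parent n7 fail=12; on 'd' 12→0 → fail=1;  out {5}∪∅={5}
  n4('dbcb'): parent n3 fail=13; on 'b' 13 → fail=14;  out ∅∪{1}={1}
  n15('bcbc'): parent n14 fail=7; on 'c' 7→12 → fail=13;  out ∅∪∅=∅
  n5('dbcbd'): parent n4 fail=14; on 'd' 14→7 → fail=17;  out {0}∪{5}={0,5}
  n16('bcbcc'): parent n15 fail=13; on 'c' 13→6→0 → fail=6;  out {4}∪∅={4}

Run:
[0] read 'd'  n0⇒n1
[1] read 'b'  n1⇒n2
[2] read 'c'  n2⇒n3
[3] read 'b'  n3⇒n4  ** P1@[2:3]
[4] read 'd'  n4⇒n5  ** P0@[0:4],P5@[2:4]
[5] read 'c'  n5⇒n6 (fail-walked)
[6] read 'b'  n6⇒n7  ** P1@[5:6]
[7] read 'c'  n7⇒n13 (fail-walked)
[8] read 'b'  n13⇒n14  ** P1@[7:8]
[9] read 'c'  n14⇒n15
[10] read 'c'  n15⇒n16  ** P4@[6:10]
[11] read 'd'  n16⇒n1 (fail-walked)
[12] read 'b'  n1⇒n2
[13] read 'c'  n2⇒n3
[14] read 'b'  n3⇒n4  ** P1@[13:14]
[15] read 'c'  n4⇒n15 (fail-walked)
[16] read 'c'  n15⇒n16  ** P4@[12:16]
[17] read 'a'  n16⇒n9 (fail-walked)
[18] read 'd'  n9⇒n1 (fail-walked)
[19] read 'b'  n1⇒n2
[20] read 'c'  n2⇒n3
[21] read 'b'  n3⇒n4  ** P1@[20:21]
[22] read 'a'  n4⇒n8 (fail-walked)  ** P2@[20:22]
[23] read 'd'  n8⇒n1 (fail-walked)
[24] read 'c'  n1⇒n6 (fail-walked)
[25] read 'b'  n6⇒n7  ** P1@[24:25]
[26] read 'b'  n7⇒n12 (fail-walked)
[27] read 'a'  n12⇒n9 (fail-walked)
[28] read 'd'  n9⇒n1 (fail-walked)
[29] read 'b'  n1⇒n2
[30] read 'a'  n2⇒n9 (fail-walked)
[31] read 'b'  n9⇒n10
[32] read 'c'  n10⇒n11  ** P3@[30:32]
[33] read 'c'  n11⇒n6 (fail-walked)
[34] read 'b'  n6⇒n7  ** P1@[33:34]
[35] read 'a'  n7⇒n8  ** P2@[33:35]
[36] read 'a'  n8⇒n9 (fail-walked)
[37] read 'c'  n9⇒n6 (fail-walked)
[38] read 'c'  n6⇒n6 (fail-walked)
[39] read 'd'  n6⇒n1 (fail-walked)
[40] read 'b'  n1⇒n2
[41] read 'c'  n2⇒n3
[42] read 'b'  n3⇒n4  ** P1@[41:42]
[43] read 'd'  n4⇒n5  ** P0@[39:43],P5@[41:43]
[44] read 'b'  n5⇒n2 (fail-walked)
[45] read 'a'  n2⇒n9 (fail-walked)
[46] read 'a'  n9⇒n9 (fail-walked)
[47] read 'd'  n9⇒n1 (fail-walked)
[48] read 'a'  n1⇒n9 (fail-walked)
[49] read 'a'  n9⇒n9 (fail-walked)
[50] read 'c'  n9⇒n6 (fail-walked)
[51] read 'c'  n6⇒n6 (fail-walked)
[52] read 'b'  n6⇒n7  ** P1@[51:52]
[53] read 'a'  n7⇒n8  ** P2@[51:53]
[54] read 'b'  n8⇒n10 (fail-walked)
[55] read 'c'  n10⇒n11  ** P3@[53:55]
[56] read 'b'  n11⇒n14 (fail-walked)  ** P1@[55:56]
[57] read 'a'  n14⇒n8 (fail-walked)  ** P2@[55:57]
[58] read 'b'  n8⇒n10 (fail-walked)
[59] read 'c'  n10⇒n11  ** P3@[57:59]
[60] read 'd'  n11⇒n1 (fail-walked)
[61] read 'd'  n1⇒n1 (fail-walked)
[62] read 'b'  n1⇒n2
[63] read 'c'  n2⇒n3
[64] read 'b'  n3⇒n4  ** P1@[63:64]
[65] read 'd'  n4⇒n5  ** P0@[61:65],P5@[63:65]

Matches: [[3,1],[4,0],[4,5],[6,1],[8,1],[10,4],[14,1],[16,4],[21,1],[22,2],[25,1],[32,3],[34,1],[35,2],[42,1],[43,0],[43,5],[52,1],[53,2],[55,3],[56,1],[57,2],[59,3],[64,1],[65,0],[65,5]]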